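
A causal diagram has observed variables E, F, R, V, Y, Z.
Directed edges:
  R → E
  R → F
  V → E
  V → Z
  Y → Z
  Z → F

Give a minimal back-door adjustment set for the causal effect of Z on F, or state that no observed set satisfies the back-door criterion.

Z→F: minimal back-door set ∅.

desc(Z)\{Z}={F}; candidates ⊆ {E,R,V,Y}.
∅: Z⊥F given ∅ in G with Z→· removed — back-door holds.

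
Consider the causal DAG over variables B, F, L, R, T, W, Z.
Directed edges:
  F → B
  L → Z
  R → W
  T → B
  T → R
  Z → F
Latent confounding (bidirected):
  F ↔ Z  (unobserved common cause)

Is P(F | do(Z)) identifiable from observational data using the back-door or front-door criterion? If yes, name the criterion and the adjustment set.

desc(Z)\{Z}={B,F}; candidates ⊆ {L,R,T,W}.
Z↔F: latent back-door arc(s) into Z.
size 0: {}; under {} Z still reaches {B,F,L} ∋ F.
size 1: {L}, {R}, {T} …(+1); under {L} Z still reaches {B,F} ∋ F.
size 2: {L,R}, {L,T}, {L,W} …(+3); under {L,R} Z still reaches {B,F} ∋ F.
Z↔F cannot be blocked by any observed set — no back-door set.
No mediator lies on a directed Z→…→F path.
Neither criterion identifies P(F|do(Z)) in this graph.

P(F|do(Z)): not identifiable (no BD/FD set).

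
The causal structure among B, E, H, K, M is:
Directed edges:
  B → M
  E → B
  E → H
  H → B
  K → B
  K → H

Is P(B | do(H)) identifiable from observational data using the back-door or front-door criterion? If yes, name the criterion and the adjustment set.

desc(H)\{H}={B,M}; candidates ⊆ {E,K}.
size 0: {}; under {} H still reaches {B,E,K,M} ∋ B.
size 1: {E}, {K}; under {E} H still reaches {B,K,M} ∋ B.
{E,K}: H⊥B given {E,K} in G with H→· removed — back-door holds.
P(B|do(H)) = Σ_{E,K} P(B|H,E,K)·P(E,K).

P(B|do(H)): backdoor, adjust for {E, K}.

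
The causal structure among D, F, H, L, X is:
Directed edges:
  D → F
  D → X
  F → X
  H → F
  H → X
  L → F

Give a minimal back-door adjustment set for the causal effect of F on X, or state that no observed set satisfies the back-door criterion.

F→X: minimal back-door set {D, H}.

desc(F)\{F}={X}; candidates ⊆ {D,H,L}.
size 0: {}; under {} F still reaches {D,H,L,X} ∋ X.
size 1: {D}, {H}, {L}; under {D} F still reaches {H,L,X} ∋ X.
{D,H}: F⊥X given {D,H} in G with F→· removed — back-door holds.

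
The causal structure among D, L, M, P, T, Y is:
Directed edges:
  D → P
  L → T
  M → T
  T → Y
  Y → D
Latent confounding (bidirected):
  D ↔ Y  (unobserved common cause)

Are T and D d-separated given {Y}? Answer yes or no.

Bayes-Ball from T | {Y} reaches {D,L,M,P}.
D ∈ reach(T|{Y}) ⇒ T ⊥̸ D | {Y}.

No — T and D are d-connected given {Y}.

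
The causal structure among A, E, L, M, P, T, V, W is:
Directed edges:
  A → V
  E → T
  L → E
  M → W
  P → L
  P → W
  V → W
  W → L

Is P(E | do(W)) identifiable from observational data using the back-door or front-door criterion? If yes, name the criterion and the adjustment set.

desc(W)\{W}={E,L,T}; candidates ⊆ {A,M,P,V}.
size 0: {}; under {} W still reaches {A,E,L,M,P,T,V} ∋ E.
{P}: W⊥E given {P} in G with W→· removed — back-door holds.
P(E|do(W)) = Σ_{P} P(E|W,P)·P(P).

P(E|do(W)): backdoor, adjust for {P}.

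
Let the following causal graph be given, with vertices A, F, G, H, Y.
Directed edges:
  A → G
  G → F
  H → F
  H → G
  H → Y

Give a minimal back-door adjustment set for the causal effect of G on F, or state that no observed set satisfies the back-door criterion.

G→F: minimal back-door set {H}.

desc(G)\{G}={F}; candidates ⊆ {A,H,Y}.
size 0: {}; under {} G still reaches {A,F,H,Y} ∋ F.
{H}: G⊥F given {H} in G with G→· removed — back-door holds.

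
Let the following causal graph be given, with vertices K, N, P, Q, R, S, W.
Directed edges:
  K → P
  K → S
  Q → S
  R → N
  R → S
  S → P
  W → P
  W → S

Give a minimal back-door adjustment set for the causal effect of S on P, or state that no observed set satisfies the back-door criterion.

S→P: minimal back-door set {K, W}.

desc(S)\{S}={P}; candidates ⊆ {K,N,Q,R,W}.
size 0: {}; under {} S still reaches {K,N,P,Q,R,W} ∋ P.
size 1: {K}, {N}, {Q} …(+2); under {K} S still reaches {N,P,Q,R,W} ∋ P.
{K,W}: S⊥P given {K,W} in G with S→· removed — back-door holds.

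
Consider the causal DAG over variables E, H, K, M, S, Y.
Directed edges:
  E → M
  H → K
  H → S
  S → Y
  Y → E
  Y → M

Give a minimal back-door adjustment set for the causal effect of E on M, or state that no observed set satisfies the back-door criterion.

E→M: minimal back-door set {Y}.

desc(E)\{E}={M}; candidates ⊆ {H,K,S,Y}.
size 0: {}; under {} E still reaches {H,K,M,S,Y} ∋ M.
{Y}: E⊥M given {Y} in G with E→· removed — back-door holds.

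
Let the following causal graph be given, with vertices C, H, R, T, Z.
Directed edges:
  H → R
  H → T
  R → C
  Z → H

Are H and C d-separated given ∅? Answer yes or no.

Bayes-Ball from H | ∅ reaches {C,R,T,Z}.
C ∈ reach(H|∅) ⇒ H ⊥̸ C | ∅.

No — H and C are d-connected given ∅.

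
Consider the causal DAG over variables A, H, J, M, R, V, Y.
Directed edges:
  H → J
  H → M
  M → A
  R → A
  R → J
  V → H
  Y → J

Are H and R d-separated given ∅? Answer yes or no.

Bayes-Ball from H | ∅ reaches {A,J,M,V}.
R ∉ reach(H|∅) ⇒ H ⊥ R | ∅.

Yes — H ⊥ R | ∅.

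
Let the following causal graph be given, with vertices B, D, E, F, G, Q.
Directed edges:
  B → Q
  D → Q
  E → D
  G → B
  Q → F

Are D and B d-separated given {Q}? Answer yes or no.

Bayes-Ball from D | {Q} reaches {B,E,G}.
B ∈ reach(D|{Q}) ⇒ D ⊥̸ B | {Q}.

No — D and B are d-connected given {Q}.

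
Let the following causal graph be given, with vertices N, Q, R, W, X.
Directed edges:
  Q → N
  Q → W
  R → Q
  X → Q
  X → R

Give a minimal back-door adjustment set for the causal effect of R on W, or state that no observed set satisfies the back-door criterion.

R→W: minimal back-door set {X}.

desc(R)\{R}={N,Q,W}; candidates ⊆ {X}.
size 0: {}; under {} R still reaches {N,Q,W,X} ∋ W.
{X}: R⊥W given {X} in G with R→· removed — back-door holds.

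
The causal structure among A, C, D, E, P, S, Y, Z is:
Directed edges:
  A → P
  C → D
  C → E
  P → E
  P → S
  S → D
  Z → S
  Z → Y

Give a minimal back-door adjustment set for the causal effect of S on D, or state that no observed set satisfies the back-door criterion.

desc(S)\{S}={D}; candidates ⊆ {A,C,E,P,Y,Z}.
∅: S⊥D given ∅ in G with S→· removed — back-door holds.

S→D: minimal back-door set ∅.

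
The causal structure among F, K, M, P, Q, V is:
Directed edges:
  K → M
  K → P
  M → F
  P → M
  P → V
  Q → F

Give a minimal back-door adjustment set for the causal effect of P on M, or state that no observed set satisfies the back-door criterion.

P→M: minimal back-door set {K}.

desc(P)\{P}={F,M,V}; candidates ⊆ {K,Q}.
size 0: {}; under {} P still reaches {F,K,M} ∋ M.
{K}: P⊥M given {K} in G with P→· removed — back-door holds.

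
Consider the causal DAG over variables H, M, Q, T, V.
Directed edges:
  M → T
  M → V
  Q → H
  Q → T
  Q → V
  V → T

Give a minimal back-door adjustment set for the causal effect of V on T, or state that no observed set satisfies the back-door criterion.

V→T: minimal back-door set {M, Q}.

desc(V)\{V}={T}; candidates ⊆ {H,M,Q}.
size 0: {}; under {} V still reaches {H,M,Q,T} ∋ T.
size 1: {H}, {M}, {Q}; under {H} V still reaches {M,Q,T} ∋ T.
{M,Q}: V⊥T given {M,Q} in G with V→· removed — back-door holds.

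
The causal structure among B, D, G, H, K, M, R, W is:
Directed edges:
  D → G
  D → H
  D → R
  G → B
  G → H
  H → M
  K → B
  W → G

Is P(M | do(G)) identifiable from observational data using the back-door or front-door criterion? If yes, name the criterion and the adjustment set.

P(M|do(G)): backdoor, adjust for {D}.

desc(G)\{G}={B,H,M}; candidates ⊆ {D,K,R,W}.
size 0: {}; under {} G still reaches {D,H,M,R,W} ∋ M.
{D}: G⊥M given {D} in G with G→· removed — back-door holds.
P(M|do(G)) = Σ_{D} P(M|G,D)·P(D).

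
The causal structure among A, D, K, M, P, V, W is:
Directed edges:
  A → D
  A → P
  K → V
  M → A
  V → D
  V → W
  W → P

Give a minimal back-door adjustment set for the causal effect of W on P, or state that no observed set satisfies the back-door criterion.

W→P: minimal back-door set ∅.

desc(W)\{W}={P}; candidates ⊆ {A,D,K,M,V}.
∅: W⊥P given ∅ in G with W→· removed — back-door holds.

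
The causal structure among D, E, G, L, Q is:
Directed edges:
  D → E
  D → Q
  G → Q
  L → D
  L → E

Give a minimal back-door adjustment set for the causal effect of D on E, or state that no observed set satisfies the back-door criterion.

desc(D)\{D}={E,Q}; candidates ⊆ {G,L}.
size 0: {}; under {} D still reaches {E,L} ∋ E.
{L}: D⊥E given {L} in G with D→· removed — back-door holds.

D→E: minimal back-door set {L}.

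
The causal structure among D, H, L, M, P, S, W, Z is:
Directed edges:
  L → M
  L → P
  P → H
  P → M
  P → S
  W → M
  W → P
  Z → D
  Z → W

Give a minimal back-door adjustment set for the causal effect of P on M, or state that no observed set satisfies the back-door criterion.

P→M: minimal back-door set {L, W}.

desc(P)\{P}={H,M,S}; candidates ⊆ {D,L,W,Z}.
size 0: {}; under {} P still reaches {D,L,M,W,Z} ∋ M.
size 1: {D}, {L}, {W} …(+1); under {D} P still reaches {L,M,W,Z} ∋ M.
{L,W}: P⊥M given {L,W} in G with P→· removed — back-door holds.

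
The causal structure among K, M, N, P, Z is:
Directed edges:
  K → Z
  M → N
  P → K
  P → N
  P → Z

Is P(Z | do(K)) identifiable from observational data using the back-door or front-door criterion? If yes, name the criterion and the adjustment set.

desc(K)\{K}={Z}; candidates ⊆ {M,N,P}.
size 0: {}; under {} K still reaches {N,P,Z} ∋ Z.
{P}: K⊥Z given {P} in G with K→· removed — back-door holds.
P(Z|do(K)) = Σ_{P} P(Z|K,P)·P(P).

P(Z|do(K)): backdoor, adjust for {P}.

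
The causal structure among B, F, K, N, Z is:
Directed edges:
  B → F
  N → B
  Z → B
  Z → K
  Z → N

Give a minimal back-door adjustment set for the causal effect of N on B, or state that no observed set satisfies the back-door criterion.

desc(N)\{N}={B,F}; candidates ⊆ {K,Z}.
size 0: {}; under {} N still reaches {B,F,K,Z} ∋ B.
{Z}: N⊥B given {Z} in G with N→· removed — back-door holds.

N→B: minimal back-door set {Z}.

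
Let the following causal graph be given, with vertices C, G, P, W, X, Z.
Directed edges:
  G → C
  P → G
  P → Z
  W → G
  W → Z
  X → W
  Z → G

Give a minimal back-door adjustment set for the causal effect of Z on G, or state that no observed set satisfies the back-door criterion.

Z→G: minimal back-door set {P, W}.

desc(Z)\{Z}={C,G}; candidates ⊆ {P,W,X}.
size 0: {}; under {} Z still reaches {C,G,P,W,X} ∋ G.
size 1: {P}, {W}, {X}; under {P} Z still reaches {C,G,W,X} ∋ G.
{P,W}: Z⊥G given {P,W} in G with Z→· removed — back-door holds.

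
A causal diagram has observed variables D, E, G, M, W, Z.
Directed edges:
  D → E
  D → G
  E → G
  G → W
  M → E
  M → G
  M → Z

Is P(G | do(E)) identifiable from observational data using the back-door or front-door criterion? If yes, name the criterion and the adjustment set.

desc(E)\{E}={G,W}; candidates ⊆ {D,M,Z}.
size 0: {}; under {} E still reaches {D,G,M,W,Z} ∋ G.
size 1: {D}, {M}, {Z}; under {D} E still reaches {G,M,W,Z} ∋ G.
{D,M}: E⊥G given {D,M} in G with E→· removed — back-door holds.
P(G|do(E)) = Σ_{D,M} P(G|E,D,M)·P(D,M).

P(G|do(E)): backdoor, adjust for {D, M}.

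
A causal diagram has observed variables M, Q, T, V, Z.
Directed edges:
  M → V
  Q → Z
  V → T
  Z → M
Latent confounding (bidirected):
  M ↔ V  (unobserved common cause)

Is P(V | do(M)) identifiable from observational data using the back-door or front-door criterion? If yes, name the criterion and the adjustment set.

desc(M)\{M}={T,V}; candidates ⊆ {Q,Z}.
M↔V: latent back-door arc(s) into M.
size 0: {}; under {} M still reaches {Q,T,V,Z} ∋ V.
size 1: {Q}, {Z}; under {Q} M still reaches {T,V,Z} ∋ V.
size 2: {Q,Z}; under {Q,Z} M still reaches {T,V} ∋ V.
M↔V cannot be blocked by any observed set — no back-door set.
No mediator lies on a directed M→…→V path.
Neither criterion identifies P(V|do(M)) in this graph.

P(V|do(M)): not identifiable (no BD/FD set).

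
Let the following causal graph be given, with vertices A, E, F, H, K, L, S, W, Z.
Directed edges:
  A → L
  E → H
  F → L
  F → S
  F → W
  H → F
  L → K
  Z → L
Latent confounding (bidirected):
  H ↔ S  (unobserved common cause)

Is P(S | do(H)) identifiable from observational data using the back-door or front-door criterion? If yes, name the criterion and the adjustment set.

P(S|do(H)): frontdoor, adjust for {F}.

desc(H)\{H}={F,K,L,S,W}; candidates ⊆ {A,E,Z}.
H↔S: latent back-door arc(s) into H.
size 0: {}; under {} H still reaches {E,S} ∋ S.
size 1: {A}, {E}, {Z}; under {A} H still reaches {E,S} ∋ S.
size 2: {A,E}, {A,Z}, {E,Z}; under {A,E} H still reaches {S} ∋ S.
H↔S cannot be blocked by any observed set — no back-door set.
{F}: (i) intercepts every directed H→S path; (ii) no back-door H→{F}; (iii) {H} blocks every back-door {F}→S. Front-door holds.
P(S|do(H)) = Σ_{F} P(F|H) Σ_{H'} P(S|F,H')P(H').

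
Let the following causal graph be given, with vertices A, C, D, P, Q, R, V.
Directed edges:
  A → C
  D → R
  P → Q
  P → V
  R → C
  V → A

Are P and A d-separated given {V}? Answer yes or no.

Yes — P ⊥ A | {V}.

Bayes-Ball from P | {V} reaches {Q}.
A ∉ reach(P|{V}) ⇒ P ⊥ A | {V}.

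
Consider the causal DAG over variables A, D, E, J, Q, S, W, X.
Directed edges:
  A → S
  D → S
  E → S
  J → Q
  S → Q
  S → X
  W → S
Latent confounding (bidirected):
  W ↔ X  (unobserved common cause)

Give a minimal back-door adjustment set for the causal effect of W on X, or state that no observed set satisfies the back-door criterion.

W→X: no observed back-door set.

desc(W)\{W}={Q,S,X}; candidates ⊆ {A,D,E,J}.
W↔X: latent back-door arc(s) into W.
size 0: {}; under {} W still reaches {X} ∋ X.
size 1: {A}, {D}, {E} …(+1); under {A} W still reaches {X} ∋ X.
size 2: {A,D}, {A,E}, {A,J} …(+3); under {A,D} W still reaches {X} ∋ X.
W↔X cannot be blocked by any observed set — no back-door set.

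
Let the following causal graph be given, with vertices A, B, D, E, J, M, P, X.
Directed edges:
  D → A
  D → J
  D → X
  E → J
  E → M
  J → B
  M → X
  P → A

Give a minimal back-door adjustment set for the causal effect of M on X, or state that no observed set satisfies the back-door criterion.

M→X: minimal back-door set ∅.

desc(M)\{M}={X}; candidates ⊆ {A,B,D,E,J,P}.
∅: M⊥X given ∅ in G with M→· removed — back-door holds.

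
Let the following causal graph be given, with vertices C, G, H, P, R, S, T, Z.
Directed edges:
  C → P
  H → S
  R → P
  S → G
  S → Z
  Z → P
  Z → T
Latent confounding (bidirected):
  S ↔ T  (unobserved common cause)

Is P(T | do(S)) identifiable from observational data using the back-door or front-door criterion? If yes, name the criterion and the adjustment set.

desc(S)\{S}={G,P,T,Z}; candidates ⊆ {C,H,R}.
S↔T: latent back-door arc(s) into S.
size 0: {}; under {} S still reaches {H,T} ∋ T.
size 1: {C}, {H}, {R}; under {C} S still reaches {H,T} ∋ T.
size 2: {C,H}, {C,R}, {H,R}; under {C,H} S still reaches {T} ∋ T.
S↔T cannot be blocked by any observed set — no back-door set.
{Z}: (i) intercepts every directed S→T path; (ii) no back-door S→{Z}; (iii) {S} blocks every back-door {Z}→T. Front-door holds.
P(T|do(S)) = Σ_{Z} P(Z|S) Σ_{S'} P(T|Z,S')P(S').

P(T|do(S)): frontdoor, adjust for {Z}.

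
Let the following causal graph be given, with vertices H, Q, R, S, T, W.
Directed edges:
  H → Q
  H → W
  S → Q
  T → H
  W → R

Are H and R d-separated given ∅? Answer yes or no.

Bayes-Ball from H | ∅ reaches {Q,R,T,W}.
R ∈ reach(H|∅) ⇒ H ⊥̸ R | ∅.

No — H and R are d-connected given ∅.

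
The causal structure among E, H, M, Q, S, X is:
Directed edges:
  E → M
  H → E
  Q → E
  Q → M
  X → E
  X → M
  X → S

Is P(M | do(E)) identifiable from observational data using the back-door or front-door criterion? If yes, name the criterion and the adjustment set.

desc(E)\{E}={M}; candidates ⊆ {H,Q,S,X}.
size 0: {}; under {} E still reaches {H,M,Q,S,X} ∋ M.
size 1: {H}, {Q}, {S} …(+1); under {H} E still reaches {M,Q,S,X} ∋ M.
{Q,X}: E⊥M given {Q,X} in G with E→· removed — back-door holds.
P(M|do(E)) = Σ_{Q,X} P(M|E,Q,X)·P(Q,X).

P(M|do(E)): backdoor, adjust for {Q, X}.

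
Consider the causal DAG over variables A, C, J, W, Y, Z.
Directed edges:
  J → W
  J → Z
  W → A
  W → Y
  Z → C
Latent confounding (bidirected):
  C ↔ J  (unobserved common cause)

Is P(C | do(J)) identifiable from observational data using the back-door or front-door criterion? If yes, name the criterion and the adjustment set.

desc(J)\{J}={A,C,W,Y,Z}; candidates ⊆ {—}.
J↔C: latent back-door arc(s) into J.
size 0: {}; under {} J still reaches {C} ∋ C.
J↔C cannot be blocked by any observed set — no back-door set.
{Z}: (i) intercepts every directed J→C path; (ii) no back-door J→{Z}; (iii) {J} blocks every back-door {Z}→C. Front-door holds.
P(C|do(J)) = Σ_{Z} P(Z|J) Σ_{J'} P(C|Z,J')P(J').

P(C|do(J)): frontdoor, adjust for {Z}.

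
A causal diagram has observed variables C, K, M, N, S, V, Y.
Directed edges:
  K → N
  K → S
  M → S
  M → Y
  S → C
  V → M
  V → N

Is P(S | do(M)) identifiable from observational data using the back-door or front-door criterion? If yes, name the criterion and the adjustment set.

desc(M)\{M}={C,S,Y}; candidates ⊆ {K,N,V}.
∅: M⊥S given ∅ in G with M→· removed — back-door holds.
P(S|do(M)) = P(S|M) — no adjustment needed.

P(S|do(M)): backdoor, adjust for ∅.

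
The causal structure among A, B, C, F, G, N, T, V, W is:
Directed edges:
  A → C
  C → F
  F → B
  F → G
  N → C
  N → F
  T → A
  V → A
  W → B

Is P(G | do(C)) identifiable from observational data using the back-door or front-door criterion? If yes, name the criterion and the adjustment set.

desc(C)\{C}={B,F,G}; candidates ⊆ {A,N,T,V,W}.
size 0: {}; under {} C still reaches {A,B,F,G,N,T,V} ∋ G.
{N}: C⊥G given {N} in G with C→· removed — back-door holds.
P(G|do(C)) = Σ_{N} P(G|C,N)·P(N).

P(G|do(C)): backdoor, adjust for {N}.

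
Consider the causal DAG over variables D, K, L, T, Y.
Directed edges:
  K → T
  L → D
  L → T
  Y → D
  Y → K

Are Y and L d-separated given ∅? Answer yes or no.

Bayes-Ball from Y | ∅ reaches {D,K,T}.
L ∉ reach(Y|∅) ⇒ Y ⊥ L | ∅.

Yes — Y ⊥ L | ∅.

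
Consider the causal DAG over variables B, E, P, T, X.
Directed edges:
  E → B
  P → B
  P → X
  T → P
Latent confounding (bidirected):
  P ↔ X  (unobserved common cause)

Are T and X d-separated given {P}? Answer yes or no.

No — T and X are d-connected given {P}.

Bayes-Ball from T | {P} reaches {X}.
X ∈ reach(T|{P}) ⇒ T ⊥̸ X | {P}.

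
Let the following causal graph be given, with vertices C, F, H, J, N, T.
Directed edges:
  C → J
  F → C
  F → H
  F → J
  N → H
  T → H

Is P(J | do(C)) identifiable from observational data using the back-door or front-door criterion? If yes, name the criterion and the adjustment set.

desc(C)\{C}={J}; candidates ⊆ {F,H,N,T}.
size 0: {}; under {} C still reaches {F,H,J} ∋ J.
{F}: C⊥J given {F} in G with C→· removed — back-door holds.
P(J|do(C)) = Σ_{F} P(J|C,F)·P(F).

P(J|do(C)): backdoor, adjust for {F}.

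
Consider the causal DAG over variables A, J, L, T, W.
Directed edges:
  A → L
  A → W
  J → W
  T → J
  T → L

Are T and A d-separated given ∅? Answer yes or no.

Bayes-Ball from T | ∅ reaches {J,L,W}.
A ∉ reach(T|∅) ⇒ T ⊥ A | ∅.

Yes — T ⊥ A | ∅.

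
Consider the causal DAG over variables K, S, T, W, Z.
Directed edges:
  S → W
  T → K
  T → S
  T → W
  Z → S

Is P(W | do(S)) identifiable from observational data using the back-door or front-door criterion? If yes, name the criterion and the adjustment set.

desc(S)\{S}={W}; candidates ⊆ {K,T,Z}.
size 0: {}; under {} S still reaches {K,T,W,Z} ∋ W.
{T}: S⊥W given {T} in G with S→· removed — back-door holds.
P(W|do(S)) = Σ_{T} P(W|S,T)·P(T).

P(W|do(S)): backdoor, adjust for {T}.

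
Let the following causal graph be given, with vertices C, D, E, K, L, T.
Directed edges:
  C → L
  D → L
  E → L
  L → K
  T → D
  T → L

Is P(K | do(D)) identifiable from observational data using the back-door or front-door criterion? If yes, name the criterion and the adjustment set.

desc(D)\{D}={K,L}; candidates ⊆ {C,E,T}.
size 0: {}; under {} D still reaches {K,L,T} ∋ K.
{T}: D⊥K given {T} in G with D→· removed — back-door holds.
P(K|do(D)) = Σ_{T} P(K|D,T)·P(T).

P(K|do(D)): backdoor, adjust for {T}.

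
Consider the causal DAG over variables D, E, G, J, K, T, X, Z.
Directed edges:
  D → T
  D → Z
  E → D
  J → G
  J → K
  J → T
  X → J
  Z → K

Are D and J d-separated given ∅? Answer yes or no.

Bayes-Ball from D | ∅ reaches {E,K,T,Z}.
J ∉ reach(D|∅) ⇒ D ⊥ J | ∅.

Yes — D ⊥ J | ∅.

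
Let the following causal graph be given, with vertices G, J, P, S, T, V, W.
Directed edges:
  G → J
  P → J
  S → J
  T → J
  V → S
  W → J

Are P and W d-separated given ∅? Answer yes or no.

Yes — P ⊥ W | ∅.

Bayes-Ball from P | ∅ reaches {J}.
W ∉ reach(P|∅) ⇒ P ⊥ W | ∅.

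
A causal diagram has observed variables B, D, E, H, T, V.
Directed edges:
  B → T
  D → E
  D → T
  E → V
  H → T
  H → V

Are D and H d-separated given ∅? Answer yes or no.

Bayes-Ball from D | ∅ reaches {E,T,V}.
H ∉ reach(D|∅) ⇒ D ⊥ H | ∅.

Yes — D ⊥ H | ∅.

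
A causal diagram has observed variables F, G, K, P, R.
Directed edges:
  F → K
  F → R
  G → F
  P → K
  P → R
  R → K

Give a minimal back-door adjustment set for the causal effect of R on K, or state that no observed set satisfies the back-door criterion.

desc(R)\{R}={K}; candidates ⊆ {F,G,P}.
size 0: {}; under {} R still reaches {F,G,K,P} ∋ K.
size 1: {F}, {G}, {P}; under {F} R still reaches {K,P} ∋ K.
{F,P}: R⊥K given {F,P} in G with R→· removed — back-door holds.

R→K: minimal back-door set {F, P}.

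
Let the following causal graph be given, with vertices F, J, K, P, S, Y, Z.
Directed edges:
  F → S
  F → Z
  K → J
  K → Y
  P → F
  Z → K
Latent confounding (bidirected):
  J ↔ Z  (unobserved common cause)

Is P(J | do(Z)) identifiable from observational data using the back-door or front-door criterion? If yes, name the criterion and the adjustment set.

desc(Z)\{Z}={J,K,Y}; candidates ⊆ {F,P,S}.
Z↔J: latent back-door arc(s) into Z.
size 0: {}; under {} Z still reaches {F,J,P,S} ∋ J.
size 1: {F}, {P}, {S}; under {F} Z still reaches {J} ∋ J.
size 2: {F,P}, {F,S}, {P,S}; under {F,P} Z still reaches {J} ∋ J.
Z↔J cannot be blocked by any observed set — no back-door set.
{K}: (i) intercepts every directed Z→J path; (ii) no back-door Z→{K}; (iii) {Z} blocks every back-door {K}→J. Front-door holds.
P(J|do(Z)) = Σ_{K} P(K|Z) Σ_{Z'} P(J|K,Z')P(Z').

P(J|do(Z)): frontdoor, adjust for {K}.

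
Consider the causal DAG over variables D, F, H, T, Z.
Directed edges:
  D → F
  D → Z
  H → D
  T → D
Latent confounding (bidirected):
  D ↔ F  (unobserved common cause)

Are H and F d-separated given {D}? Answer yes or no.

Bayes-Ball from H | {D} reaches {F,T}.
F ∈ reach(H|{D}) ⇒ H ⊥̸ F | {D}.

No — H and F are d-connected given {D}.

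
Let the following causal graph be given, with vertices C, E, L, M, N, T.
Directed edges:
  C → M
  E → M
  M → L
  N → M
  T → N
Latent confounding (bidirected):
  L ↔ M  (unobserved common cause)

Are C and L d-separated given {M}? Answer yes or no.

Bayes-Ball from C | {M} reaches {E,L,N,T}.
L ∈ reach(C|{M}) ⇒ C ⊥̸ L | {M}.

No — C and L are d-connected given {M}.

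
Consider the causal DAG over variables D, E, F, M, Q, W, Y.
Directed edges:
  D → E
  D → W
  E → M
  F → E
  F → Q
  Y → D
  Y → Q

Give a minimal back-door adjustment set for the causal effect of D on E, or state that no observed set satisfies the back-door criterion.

D→E: minimal back-door set ∅.

desc(D)\{D}={E,M,W}; candidates ⊆ {F,Q,Y}.
∅: D⊥E given ∅ in G with D→· removed — back-door holds.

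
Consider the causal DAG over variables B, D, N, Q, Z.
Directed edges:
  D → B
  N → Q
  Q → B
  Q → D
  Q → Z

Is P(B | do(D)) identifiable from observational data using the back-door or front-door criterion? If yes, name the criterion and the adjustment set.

P(B|do(D)): backdoor, adjust for {Q}.

desc(D)\{D}={B}; candidates ⊆ {N,Q,Z}.
size 0: {}; under {} D still reaches {B,N,Q,Z} ∋ B.
{Q}: D⊥B given {Q} in G with D→· removed — back-door holds.
P(B|do(D)) = Σ_{Q} P(B|D,Q)·P(Q).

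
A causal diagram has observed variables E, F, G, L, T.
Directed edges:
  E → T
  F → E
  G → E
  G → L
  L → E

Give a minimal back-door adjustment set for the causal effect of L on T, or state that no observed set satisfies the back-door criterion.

desc(L)\{L}={E,T}; candidates ⊆ {F,G}.
size 0: {}; under {} L still reaches {E,G,T} ∋ T.
{G}: L⊥T given {G} in G with L→· removed — back-door holds.

L→T: minimal back-door set {G}.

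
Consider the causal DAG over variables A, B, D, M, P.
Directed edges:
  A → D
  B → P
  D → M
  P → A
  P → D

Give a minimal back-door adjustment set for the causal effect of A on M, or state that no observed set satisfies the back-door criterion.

A→M: minimal back-door set {P}.

desc(A)\{A}={D,M}; candidates ⊆ {B,P}.
size 0: {}; under {} A still reaches {B,D,M,P} ∋ M.
{P}: A⊥M given {P} in G with A→· removed — back-door holds.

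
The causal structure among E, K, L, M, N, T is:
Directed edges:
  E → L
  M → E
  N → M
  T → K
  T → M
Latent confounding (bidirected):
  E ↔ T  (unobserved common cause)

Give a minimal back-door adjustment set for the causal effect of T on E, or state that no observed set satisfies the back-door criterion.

desc(T)\{T}={E,K,L,M}; candidates ⊆ {N}.
T↔E: latent back-door arc(s) into T.
size 0: {}; under {} T still reaches {E,L} ∋ E.
size 1: {N}; under {N} T still reaches {E,L} ∋ E.
T↔E cannot be blocked by any observed set — no back-door set.

T→E: no observed back-door set.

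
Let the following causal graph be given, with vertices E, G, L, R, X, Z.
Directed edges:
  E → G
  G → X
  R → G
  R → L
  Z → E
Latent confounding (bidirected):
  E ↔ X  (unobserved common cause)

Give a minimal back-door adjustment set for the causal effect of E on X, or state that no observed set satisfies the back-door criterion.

E→X: no observed back-door set.

desc(E)\{E}={G,X}; candidates ⊆ {L,R,Z}.
E↔X: latent back-door arc(s) into E.
size 0: {}; under {} E still reaches {X,Z} ∋ X.
size 1: {L}, {R}, {Z}; under {L} E still reaches {X,Z} ∋ X.
size 2: {L,R}, {L,Z}, {R,Z}; under {L,R} E still reaches {X,Z} ∋ X.
E↔X cannot be blocked by any observed set — no back-door set.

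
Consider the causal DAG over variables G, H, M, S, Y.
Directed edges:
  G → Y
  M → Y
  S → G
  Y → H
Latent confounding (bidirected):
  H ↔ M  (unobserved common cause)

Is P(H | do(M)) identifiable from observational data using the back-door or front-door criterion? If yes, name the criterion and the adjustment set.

P(H|do(M)): frontdoor, adjust for {Y}.

desc(M)\{M}={H,Y}; candidates ⊆ {G,S}.
M↔H: latent back-door arc(s) into M.
size 0: {}; under {} M still reaches {H} ∋ H.
size 1: {G}, {S}; under {G} M still reaches {H} ∋ H.
size 2: {G,S}; under {G,S} M still reaches {H} ∋ H.
M↔H cannot be blocked by any observed set — no back-door set.
{Y}: (i) intercepts every directed M→H path; (ii) no back-door M→{Y}; (iii) {M} blocks every back-door {Y}→H. Front-door holds.
P(H|do(M)) = Σ_{Y} P(Y|M) Σ_{M'} P(H|Y,M')P(M').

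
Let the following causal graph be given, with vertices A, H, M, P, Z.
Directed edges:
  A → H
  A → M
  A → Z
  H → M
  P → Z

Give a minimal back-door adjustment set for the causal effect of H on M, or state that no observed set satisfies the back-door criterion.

H→M: minimal back-door set {A}.

desc(H)\{H}={M}; candidates ⊆ {A,P,Z}.
size 0: {}; under {} H still reaches {A,M,Z} ∋ M.
{A}: H⊥M given {A} in G with H→· removed — back-door holds.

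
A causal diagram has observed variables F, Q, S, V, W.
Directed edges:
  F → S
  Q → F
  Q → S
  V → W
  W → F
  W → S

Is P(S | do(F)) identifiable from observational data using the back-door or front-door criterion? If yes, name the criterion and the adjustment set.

desc(F)\{F}={S}; candidates ⊆ {Q,V,W}.
size 0: {}; under {} F still reaches {Q,S,V,W} ∋ S.
size 1: {Q}, {V}, {W}; under {Q} F still reaches {S,V,W} ∋ S.
{Q,W}: F⊥S given {Q,W} in G with F→· removed — back-door holds.
P(S|do(F)) = Σ_{Q,W} P(S|F,Q,W)·P(Q,W).

P(S|do(F)): backdoor, adjust for {Q, W}.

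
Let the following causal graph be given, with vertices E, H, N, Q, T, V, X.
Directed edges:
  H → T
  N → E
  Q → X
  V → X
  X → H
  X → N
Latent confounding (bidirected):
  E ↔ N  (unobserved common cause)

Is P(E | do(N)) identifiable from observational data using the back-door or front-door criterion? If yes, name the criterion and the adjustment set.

desc(N)\{N}={E}; candidates ⊆ {H,Q,T,V,X}.
N↔E: latent back-door arc(s) into N.
size 0: {}; under {} N still reaches {E,H,Q,T,V,X} ∋ E.
size 1: {H}, {Q}, {T} …(+2); under {H} N still reaches {E,Q,V,X} ∋ E.
size 2: {H,Q}, {H,T}, {H,V} …(+7); under {H,Q} N still reaches {E,V,X} ∋ E.
N↔E cannot be blocked by any observed set — no back-door set.
No mediator lies on a directed N→…→E path.
Neither criterion identifies P(E|do(N)) in this graph.

P(E|do(N)): not identifiable (no BD/FD set).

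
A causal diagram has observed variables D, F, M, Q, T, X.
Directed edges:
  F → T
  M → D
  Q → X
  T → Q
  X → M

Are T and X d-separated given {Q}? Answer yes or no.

Bayes-Ball from T | {Q} reaches {F}.
X ∉ reach(T|{Q}) ⇒ T ⊥ X | {Q}.

Yes — T ⊥ X | {Q}.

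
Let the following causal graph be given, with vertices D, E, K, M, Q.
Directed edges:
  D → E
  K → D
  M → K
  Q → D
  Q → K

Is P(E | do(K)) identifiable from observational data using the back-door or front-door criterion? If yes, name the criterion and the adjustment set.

P(E|do(K)): backdoor, adjust for {Q}.

desc(K)\{K}={D,E}; candidates ⊆ {M,Q}.
size 0: {}; under {} K still reaches {D,E,M,Q} ∋ E.
{Q}: K⊥E given {Q} in G with K→· removed — back-door holds.
P(E|do(K)) = Σ_{Q} P(E|K,Q)·P(Q).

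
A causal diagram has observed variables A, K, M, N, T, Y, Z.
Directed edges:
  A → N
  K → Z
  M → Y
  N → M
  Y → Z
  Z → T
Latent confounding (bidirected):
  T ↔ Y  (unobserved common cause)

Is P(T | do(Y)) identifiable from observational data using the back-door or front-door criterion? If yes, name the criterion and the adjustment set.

P(T|do(Y)): frontdoor, adjust for {Z}.

desc(Y)\{Y}={T,Z}; candidates ⊆ {A,K,M,N}.
Y↔T: latent back-door arc(s) into Y.
size 0: {}; under {} Y still reaches {A,M,N,T} ∋ T.
size 1: {A}, {K}, {M} …(+1); under {A} Y still reaches {M,N,T} ∋ T.
size 2: {A,K}, {A,M}, {A,N} …(+3); under {A,K} Y still reaches {M,N,T} ∋ T.
Y↔T cannot be blocked by any observed set — no back-door set.
{Z}: (i) intercepts every directed Y→T path; (ii) no back-door Y→{Z}; (iii) {Y} blocks every back-door {Z}→T. Front-door holds.
P(T|do(Y)) = Σ_{Z} P(Z|Y) Σ_{Y'} P(T|Z,Y')P(Y').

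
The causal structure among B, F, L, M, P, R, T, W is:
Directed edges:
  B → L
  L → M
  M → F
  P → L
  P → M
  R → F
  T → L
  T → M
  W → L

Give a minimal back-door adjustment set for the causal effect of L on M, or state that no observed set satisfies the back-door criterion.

desc(L)\{L}={F,M}; candidates ⊆ {B,P,R,T,W}.
size 0: {}; under {} L still reaches {B,F,M,P,T,W} ∋ M.
size 1: {B}, {P}, {R} …(+2); under {B} L still reaches {F,M,P,T,W} ∋ M.
{P,T}: L⊥M given {P,T} in G with L→· removed — back-door holds.

L→M: minimal back-door set {P, T}.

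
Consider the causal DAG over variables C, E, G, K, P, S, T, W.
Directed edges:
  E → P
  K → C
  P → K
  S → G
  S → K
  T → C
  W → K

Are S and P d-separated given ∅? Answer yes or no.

Yes — S ⊥ P | ∅.

Bayes-Ball from S | ∅ reaches {C,G,K}.
P ∉ reach(S|∅) ⇒ S ⊥ P | ∅.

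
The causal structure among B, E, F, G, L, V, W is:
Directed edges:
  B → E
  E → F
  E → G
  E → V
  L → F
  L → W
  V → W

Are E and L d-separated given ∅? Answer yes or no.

Yes — E ⊥ L | ∅.

Bayes-Ball from E | ∅ reaches {B,F,G,V,W}.
L ∉ reach(E|∅) ⇒ E ⊥ L | ∅.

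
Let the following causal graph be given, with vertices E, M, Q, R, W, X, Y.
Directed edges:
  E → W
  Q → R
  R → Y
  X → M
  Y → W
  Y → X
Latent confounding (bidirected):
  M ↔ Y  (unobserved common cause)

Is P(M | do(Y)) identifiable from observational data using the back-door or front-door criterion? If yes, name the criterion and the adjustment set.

P(M|do(Y)): frontdoor, adjust for {X}.

desc(Y)\{Y}={M,W,X}; candidates ⊆ {E,Q,R}.
Y↔M: latent back-door arc(s) into Y.
size 0: {}; under {} Y still reaches {M,Q,R} ∋ M.
size 1: {E}, {Q}, {R}; under {E} Y still reaches {M,Q,R} ∋ M.
size 2: {E,Q}, {E,R}, {Q,R}; under {E,Q} Y still reaches {M,R} ∋ M.
Y↔M cannot be blocked by any observed set — no back-door set.
{X}: (i) intercepts every directed Y→M path; (ii) no back-door Y→{X}; (iii) {Y} blocks every back-door {X}→M. Front-door holds.
P(M|do(Y)) = Σ_{X} P(X|Y) Σ_{Y'} P(M|X,Y')P(Y').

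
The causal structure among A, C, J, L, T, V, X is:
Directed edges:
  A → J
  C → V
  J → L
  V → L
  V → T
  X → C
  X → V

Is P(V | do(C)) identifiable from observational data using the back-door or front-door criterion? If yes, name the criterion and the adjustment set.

desc(C)\{C}={L,T,V}; candidates ⊆ {A,J,X}.
size 0: {}; under {} C still reaches {L,T,V,X} ∋ V.
{X}: C⊥V given {X} in G with C→· removed — back-door holds.
P(V|do(C)) = Σ_{X} P(V|C,X)·P(X).

P(V|do(C)): backdoor, adjust for {X}.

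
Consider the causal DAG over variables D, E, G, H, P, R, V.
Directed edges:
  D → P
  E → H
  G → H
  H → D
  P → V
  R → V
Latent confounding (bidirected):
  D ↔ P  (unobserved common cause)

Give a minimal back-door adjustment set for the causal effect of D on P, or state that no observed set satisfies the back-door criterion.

desc(D)\{D}={P,V}; candidates ⊆ {E,G,H,R}.
D↔P: latent back-door arc(s) into D.
size 0: {}; under {} D still reaches {E,G,H,P,V} ∋ P.
size 1: {E}, {G}, {H} …(+1); under {E} D still reaches {G,H,P,V} ∋ P.
size 2: {E,G}, {E,H}, {E,R} …(+3); under {E,G} D still reaches {H,P,V} ∋ P.
D↔P cannot be blocked by any observed set — no back-door set.

D→P: no observed back-door set.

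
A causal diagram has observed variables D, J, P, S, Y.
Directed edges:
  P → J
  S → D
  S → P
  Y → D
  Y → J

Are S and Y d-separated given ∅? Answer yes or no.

Yes — S ⊥ Y | ∅.

Bayes-Ball from S | ∅ reaches {D,J,P}.
Y ∉ reach(S|∅) ⇒ S ⊥ Y | ∅.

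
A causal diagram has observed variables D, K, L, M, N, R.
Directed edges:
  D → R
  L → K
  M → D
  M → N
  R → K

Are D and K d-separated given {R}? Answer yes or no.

Yes — D ⊥ K | {R}.

Bayes-Ball from D | {R} reaches {M,N}.
K ∉ reach(D|{R}) ⇒ D ⊥ K | {R}.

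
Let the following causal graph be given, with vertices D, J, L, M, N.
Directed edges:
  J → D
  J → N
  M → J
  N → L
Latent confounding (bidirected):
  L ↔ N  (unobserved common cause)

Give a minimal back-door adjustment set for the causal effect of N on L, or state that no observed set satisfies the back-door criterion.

N→L: no observed back-door set.

desc(N)\{N}={L}; candidates ⊆ {D,J,M}.
N↔L: latent back-door arc(s) into N.
size 0: {}; under {} N still reaches {D,J,L,M} ∋ L.
size 1: {D}, {J}, {M}; under {D} N still reaches {J,L,M} ∋ L.
size 2: {D,J}, {D,M}, {J,M}; under {D,J} N still reaches {L} ∋ L.
N↔L cannot be blocked by any observed set — no back-door set.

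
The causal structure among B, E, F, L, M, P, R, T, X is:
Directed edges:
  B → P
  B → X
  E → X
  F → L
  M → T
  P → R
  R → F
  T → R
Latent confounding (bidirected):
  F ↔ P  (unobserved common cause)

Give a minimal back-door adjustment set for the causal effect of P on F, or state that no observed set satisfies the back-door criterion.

P→F: no observed back-door set.

desc(P)\{P}={F,L,R}; candidates ⊆ {B,E,M,T,X}.
P↔F: latent back-door arc(s) into P.
size 0: {}; under {} P still reaches {B,F,L,X} ∋ F.
size 1: {B}, {E}, {M} …(+2); under {B} P still reaches {F,L} ∋ F.
size 2: {B,E}, {B,M}, {B,T} …(+7); under {B,E} P still reaches {F,L} ∋ F.
P↔F cannot be blocked by any observed set — no back-door set.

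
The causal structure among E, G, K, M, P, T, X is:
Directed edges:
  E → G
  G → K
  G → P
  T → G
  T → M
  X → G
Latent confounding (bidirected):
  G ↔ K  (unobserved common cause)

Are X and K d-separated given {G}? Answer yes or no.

No — X and K are d-connected given {G}.

Bayes-Ball from X | {G} reaches {E,K,M,T}.
K ∈ reach(X|{G}) ⇒ X ⊥̸ K | {G}.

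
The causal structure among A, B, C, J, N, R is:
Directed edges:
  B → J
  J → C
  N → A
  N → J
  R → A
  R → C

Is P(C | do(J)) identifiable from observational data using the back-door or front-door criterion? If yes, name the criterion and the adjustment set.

desc(J)\{J}={C}; candidates ⊆ {A,B,N,R}.
∅: J⊥C given ∅ in G with J→· removed — back-door holds.
P(C|do(J)) = P(C|J) — no adjustment needed.

P(C|do(J)): backdoor, adjust for ∅.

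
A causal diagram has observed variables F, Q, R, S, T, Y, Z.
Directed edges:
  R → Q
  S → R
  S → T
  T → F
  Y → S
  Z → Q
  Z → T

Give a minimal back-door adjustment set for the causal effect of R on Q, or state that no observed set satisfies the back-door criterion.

desc(R)\{R}={Q}; candidates ⊆ {F,S,T,Y,Z}.
∅: R⊥Q given ∅ in G with R→· removed — back-door holds.

R→Q: minimal back-door set ∅.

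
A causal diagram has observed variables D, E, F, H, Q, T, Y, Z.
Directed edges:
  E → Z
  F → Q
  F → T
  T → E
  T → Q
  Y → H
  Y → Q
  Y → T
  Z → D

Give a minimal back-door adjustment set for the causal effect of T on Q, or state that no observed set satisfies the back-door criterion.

T→Q: minimal back-door set {F, Y}.

desc(T)\{T}={D,E,Q,Z}; candidates ⊆ {F,H,Y}.
size 0: {}; under {} T still reaches {F,H,Q,Y} ∋ Q.
size 1: {F}, {H}, {Y}; under {F} T still reaches {H,Q,Y} ∋ Q.
{F,Y}: T⊥Q given {F,Y} in G with T→· removed — back-door holds.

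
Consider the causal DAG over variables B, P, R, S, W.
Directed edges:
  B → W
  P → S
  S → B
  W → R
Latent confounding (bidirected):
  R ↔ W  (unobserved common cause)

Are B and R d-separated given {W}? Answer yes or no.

No — B and R are d-connected given {W}.

Bayes-Ball from B | {W} reaches {P,R,S}.
R ∈ reach(B|{W}) ⇒ B ⊥̸ R | {W}.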